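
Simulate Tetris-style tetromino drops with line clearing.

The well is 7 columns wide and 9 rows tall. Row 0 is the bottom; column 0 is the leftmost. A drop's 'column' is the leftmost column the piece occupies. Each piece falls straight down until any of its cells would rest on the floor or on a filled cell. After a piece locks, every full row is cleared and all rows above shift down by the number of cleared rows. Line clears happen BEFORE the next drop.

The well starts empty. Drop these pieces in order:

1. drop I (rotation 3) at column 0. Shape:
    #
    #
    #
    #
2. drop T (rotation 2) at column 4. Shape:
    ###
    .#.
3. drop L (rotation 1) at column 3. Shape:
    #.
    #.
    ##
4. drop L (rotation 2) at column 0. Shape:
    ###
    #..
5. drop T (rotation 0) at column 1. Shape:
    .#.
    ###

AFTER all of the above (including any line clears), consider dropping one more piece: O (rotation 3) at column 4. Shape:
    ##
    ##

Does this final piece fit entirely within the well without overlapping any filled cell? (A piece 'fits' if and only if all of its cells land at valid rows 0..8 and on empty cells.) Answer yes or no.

Drop 1: I rot3 at col 0 lands with bottom-row=0; cleared 0 line(s) (total 0); column heights now [4 0 0 0 0 0 0], max=4
Drop 2: T rot2 at col 4 lands with bottom-row=0; cleared 0 line(s) (total 0); column heights now [4 0 0 0 2 2 2], max=4
Drop 3: L rot1 at col 3 lands with bottom-row=2; cleared 0 line(s) (total 0); column heights now [4 0 0 5 3 2 2], max=5
Drop 4: L rot2 at col 0 lands with bottom-row=4; cleared 0 line(s) (total 0); column heights now [6 6 6 5 3 2 2], max=6
Drop 5: T rot0 at col 1 lands with bottom-row=6; cleared 0 line(s) (total 0); column heights now [6 7 8 7 3 2 2], max=8
Test piece O rot3 at col 4 (width 2): heights before test = [6 7 8 7 3 2 2]; fits = True

Answer: yes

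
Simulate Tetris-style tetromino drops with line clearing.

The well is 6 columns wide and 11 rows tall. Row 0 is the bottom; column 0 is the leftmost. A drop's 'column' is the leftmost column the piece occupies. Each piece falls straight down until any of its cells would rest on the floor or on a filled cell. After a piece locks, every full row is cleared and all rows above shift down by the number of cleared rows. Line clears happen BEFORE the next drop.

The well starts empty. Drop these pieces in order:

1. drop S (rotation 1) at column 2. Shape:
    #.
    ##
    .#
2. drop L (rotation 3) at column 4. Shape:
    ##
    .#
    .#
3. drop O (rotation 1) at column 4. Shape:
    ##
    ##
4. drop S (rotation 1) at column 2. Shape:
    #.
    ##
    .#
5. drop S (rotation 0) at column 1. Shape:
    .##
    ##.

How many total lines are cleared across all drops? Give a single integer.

Answer: 0

Derivation:
Drop 1: S rot1 at col 2 lands with bottom-row=0; cleared 0 line(s) (total 0); column heights now [0 0 3 2 0 0], max=3
Drop 2: L rot3 at col 4 lands with bottom-row=0; cleared 0 line(s) (total 0); column heights now [0 0 3 2 3 3], max=3
Drop 3: O rot1 at col 4 lands with bottom-row=3; cleared 0 line(s) (total 0); column heights now [0 0 3 2 5 5], max=5
Drop 4: S rot1 at col 2 lands with bottom-row=2; cleared 0 line(s) (total 0); column heights now [0 0 5 4 5 5], max=5
Drop 5: S rot0 at col 1 lands with bottom-row=5; cleared 0 line(s) (total 0); column heights now [0 6 7 7 5 5], max=7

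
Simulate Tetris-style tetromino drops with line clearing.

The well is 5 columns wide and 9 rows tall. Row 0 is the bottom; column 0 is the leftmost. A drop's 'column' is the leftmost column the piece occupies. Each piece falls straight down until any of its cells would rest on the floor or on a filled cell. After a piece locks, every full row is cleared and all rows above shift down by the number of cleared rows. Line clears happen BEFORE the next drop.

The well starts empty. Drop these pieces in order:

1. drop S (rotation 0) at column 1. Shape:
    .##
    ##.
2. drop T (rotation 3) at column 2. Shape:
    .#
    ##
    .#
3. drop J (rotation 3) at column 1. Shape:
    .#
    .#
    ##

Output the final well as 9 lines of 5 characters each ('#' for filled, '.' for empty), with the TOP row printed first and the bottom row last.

Drop 1: S rot0 at col 1 lands with bottom-row=0; cleared 0 line(s) (total 0); column heights now [0 1 2 2 0], max=2
Drop 2: T rot3 at col 2 lands with bottom-row=2; cleared 0 line(s) (total 0); column heights now [0 1 4 5 0], max=5
Drop 3: J rot3 at col 1 lands with bottom-row=4; cleared 0 line(s) (total 0); column heights now [0 5 7 5 0], max=7

Answer: .....
.....
..#..
..#..
.###.
..##.
...#.
..##.
.##..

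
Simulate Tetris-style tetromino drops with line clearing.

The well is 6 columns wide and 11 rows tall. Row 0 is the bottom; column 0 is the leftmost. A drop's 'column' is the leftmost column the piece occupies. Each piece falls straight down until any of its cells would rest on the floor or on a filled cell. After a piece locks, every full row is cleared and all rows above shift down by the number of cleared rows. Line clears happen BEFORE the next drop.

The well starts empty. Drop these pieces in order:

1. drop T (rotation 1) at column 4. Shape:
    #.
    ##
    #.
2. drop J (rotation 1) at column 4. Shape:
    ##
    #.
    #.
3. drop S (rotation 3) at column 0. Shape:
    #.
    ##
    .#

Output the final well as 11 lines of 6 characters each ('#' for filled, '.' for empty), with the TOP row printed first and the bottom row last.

Drop 1: T rot1 at col 4 lands with bottom-row=0; cleared 0 line(s) (total 0); column heights now [0 0 0 0 3 2], max=3
Drop 2: J rot1 at col 4 lands with bottom-row=3; cleared 0 line(s) (total 0); column heights now [0 0 0 0 6 6], max=6
Drop 3: S rot3 at col 0 lands with bottom-row=0; cleared 0 line(s) (total 0); column heights now [3 2 0 0 6 6], max=6

Answer: ......
......
......
......
......
....##
....#.
....#.
#...#.
##..##
.#..#.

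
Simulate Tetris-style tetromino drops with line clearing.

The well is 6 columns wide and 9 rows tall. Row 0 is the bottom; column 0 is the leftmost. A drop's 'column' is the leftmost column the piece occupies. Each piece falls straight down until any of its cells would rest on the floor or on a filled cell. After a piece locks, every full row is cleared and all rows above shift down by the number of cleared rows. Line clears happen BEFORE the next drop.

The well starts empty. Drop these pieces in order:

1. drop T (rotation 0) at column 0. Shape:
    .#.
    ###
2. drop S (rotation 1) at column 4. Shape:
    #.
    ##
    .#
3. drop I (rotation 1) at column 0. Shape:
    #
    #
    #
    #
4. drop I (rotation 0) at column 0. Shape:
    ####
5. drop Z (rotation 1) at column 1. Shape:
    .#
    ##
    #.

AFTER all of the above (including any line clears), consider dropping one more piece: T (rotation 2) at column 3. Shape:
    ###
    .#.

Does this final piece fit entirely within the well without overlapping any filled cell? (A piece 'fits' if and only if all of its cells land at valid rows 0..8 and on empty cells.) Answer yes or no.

Answer: yes

Derivation:
Drop 1: T rot0 at col 0 lands with bottom-row=0; cleared 0 line(s) (total 0); column heights now [1 2 1 0 0 0], max=2
Drop 2: S rot1 at col 4 lands with bottom-row=0; cleared 0 line(s) (total 0); column heights now [1 2 1 0 3 2], max=3
Drop 3: I rot1 at col 0 lands with bottom-row=1; cleared 0 line(s) (total 0); column heights now [5 2 1 0 3 2], max=5
Drop 4: I rot0 at col 0 lands with bottom-row=5; cleared 0 line(s) (total 0); column heights now [6 6 6 6 3 2], max=6
Drop 5: Z rot1 at col 1 lands with bottom-row=6; cleared 0 line(s) (total 0); column heights now [6 8 9 6 3 2], max=9
Test piece T rot2 at col 3 (width 3): heights before test = [6 8 9 6 3 2]; fits = True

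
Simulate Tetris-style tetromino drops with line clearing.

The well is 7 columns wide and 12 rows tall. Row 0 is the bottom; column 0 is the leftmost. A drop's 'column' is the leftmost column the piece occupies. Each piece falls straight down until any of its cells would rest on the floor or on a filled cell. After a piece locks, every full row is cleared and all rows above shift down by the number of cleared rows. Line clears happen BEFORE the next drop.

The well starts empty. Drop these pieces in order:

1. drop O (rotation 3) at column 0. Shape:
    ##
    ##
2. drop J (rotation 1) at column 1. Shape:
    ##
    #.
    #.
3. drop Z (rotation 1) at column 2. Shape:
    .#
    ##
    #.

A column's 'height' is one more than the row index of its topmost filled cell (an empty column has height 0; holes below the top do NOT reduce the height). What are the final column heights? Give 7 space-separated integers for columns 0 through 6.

Drop 1: O rot3 at col 0 lands with bottom-row=0; cleared 0 line(s) (total 0); column heights now [2 2 0 0 0 0 0], max=2
Drop 2: J rot1 at col 1 lands with bottom-row=2; cleared 0 line(s) (total 0); column heights now [2 5 5 0 0 0 0], max=5
Drop 3: Z rot1 at col 2 lands with bottom-row=5; cleared 0 line(s) (total 0); column heights now [2 5 7 8 0 0 0], max=8

Answer: 2 5 7 8 0 0 0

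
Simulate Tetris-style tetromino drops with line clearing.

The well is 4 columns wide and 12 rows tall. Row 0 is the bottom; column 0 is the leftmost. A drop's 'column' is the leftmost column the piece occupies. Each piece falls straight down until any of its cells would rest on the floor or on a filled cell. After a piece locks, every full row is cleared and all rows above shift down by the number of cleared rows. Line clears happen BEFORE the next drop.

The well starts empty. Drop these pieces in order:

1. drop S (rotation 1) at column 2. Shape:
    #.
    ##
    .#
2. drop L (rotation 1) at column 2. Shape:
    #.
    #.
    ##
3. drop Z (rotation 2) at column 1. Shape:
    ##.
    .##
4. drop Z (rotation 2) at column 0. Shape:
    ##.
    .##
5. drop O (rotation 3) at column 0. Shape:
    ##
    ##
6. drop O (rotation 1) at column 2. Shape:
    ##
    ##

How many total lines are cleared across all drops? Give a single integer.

Answer: 2

Derivation:
Drop 1: S rot1 at col 2 lands with bottom-row=0; cleared 0 line(s) (total 0); column heights now [0 0 3 2], max=3
Drop 2: L rot1 at col 2 lands with bottom-row=3; cleared 0 line(s) (total 0); column heights now [0 0 6 4], max=6
Drop 3: Z rot2 at col 1 lands with bottom-row=6; cleared 0 line(s) (total 0); column heights now [0 8 8 7], max=8
Drop 4: Z rot2 at col 0 lands with bottom-row=8; cleared 0 line(s) (total 0); column heights now [10 10 9 7], max=10
Drop 5: O rot3 at col 0 lands with bottom-row=10; cleared 0 line(s) (total 0); column heights now [12 12 9 7], max=12
Drop 6: O rot1 at col 2 lands with bottom-row=9; cleared 2 line(s) (total 2); column heights now [10 10 9 7], max=10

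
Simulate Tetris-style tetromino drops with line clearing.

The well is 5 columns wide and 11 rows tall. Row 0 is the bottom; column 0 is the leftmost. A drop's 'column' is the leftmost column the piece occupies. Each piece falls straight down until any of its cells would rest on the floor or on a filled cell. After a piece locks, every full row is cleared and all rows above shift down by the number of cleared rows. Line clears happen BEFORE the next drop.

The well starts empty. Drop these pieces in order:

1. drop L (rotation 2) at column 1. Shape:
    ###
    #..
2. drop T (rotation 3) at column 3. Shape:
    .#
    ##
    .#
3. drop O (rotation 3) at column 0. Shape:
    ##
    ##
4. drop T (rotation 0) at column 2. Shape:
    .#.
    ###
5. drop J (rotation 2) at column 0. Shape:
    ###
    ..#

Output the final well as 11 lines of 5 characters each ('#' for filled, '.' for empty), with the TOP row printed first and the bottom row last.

Drop 1: L rot2 at col 1 lands with bottom-row=0; cleared 0 line(s) (total 0); column heights now [0 2 2 2 0], max=2
Drop 2: T rot3 at col 3 lands with bottom-row=1; cleared 0 line(s) (total 0); column heights now [0 2 2 3 4], max=4
Drop 3: O rot3 at col 0 lands with bottom-row=2; cleared 0 line(s) (total 0); column heights now [4 4 2 3 4], max=4
Drop 4: T rot0 at col 2 lands with bottom-row=4; cleared 0 line(s) (total 0); column heights now [4 4 5 6 5], max=6
Drop 5: J rot2 at col 0 lands with bottom-row=5; cleared 0 line(s) (total 0); column heights now [7 7 7 6 5], max=7

Answer: .....
.....
.....
.....
###..
..##.
..###
##..#
##.##
.####
.#...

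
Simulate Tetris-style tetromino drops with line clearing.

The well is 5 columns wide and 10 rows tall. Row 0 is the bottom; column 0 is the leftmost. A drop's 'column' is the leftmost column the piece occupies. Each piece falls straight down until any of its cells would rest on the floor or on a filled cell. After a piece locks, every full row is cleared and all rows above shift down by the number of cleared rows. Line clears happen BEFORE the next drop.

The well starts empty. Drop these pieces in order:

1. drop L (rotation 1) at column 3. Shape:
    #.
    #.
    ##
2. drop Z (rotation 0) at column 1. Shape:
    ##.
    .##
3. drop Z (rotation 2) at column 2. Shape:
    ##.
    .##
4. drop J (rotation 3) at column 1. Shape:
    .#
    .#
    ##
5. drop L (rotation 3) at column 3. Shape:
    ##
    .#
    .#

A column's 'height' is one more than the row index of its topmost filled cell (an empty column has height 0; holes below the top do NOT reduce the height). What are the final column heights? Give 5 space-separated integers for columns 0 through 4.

Drop 1: L rot1 at col 3 lands with bottom-row=0; cleared 0 line(s) (total 0); column heights now [0 0 0 3 1], max=3
Drop 2: Z rot0 at col 1 lands with bottom-row=3; cleared 0 line(s) (total 0); column heights now [0 5 5 4 1], max=5
Drop 3: Z rot2 at col 2 lands with bottom-row=4; cleared 0 line(s) (total 0); column heights now [0 5 6 6 5], max=6
Drop 4: J rot3 at col 1 lands with bottom-row=6; cleared 0 line(s) (total 0); column heights now [0 7 9 6 5], max=9
Drop 5: L rot3 at col 3 lands with bottom-row=5; cleared 0 line(s) (total 0); column heights now [0 7 9 8 8], max=9

Answer: 0 7 9 8 8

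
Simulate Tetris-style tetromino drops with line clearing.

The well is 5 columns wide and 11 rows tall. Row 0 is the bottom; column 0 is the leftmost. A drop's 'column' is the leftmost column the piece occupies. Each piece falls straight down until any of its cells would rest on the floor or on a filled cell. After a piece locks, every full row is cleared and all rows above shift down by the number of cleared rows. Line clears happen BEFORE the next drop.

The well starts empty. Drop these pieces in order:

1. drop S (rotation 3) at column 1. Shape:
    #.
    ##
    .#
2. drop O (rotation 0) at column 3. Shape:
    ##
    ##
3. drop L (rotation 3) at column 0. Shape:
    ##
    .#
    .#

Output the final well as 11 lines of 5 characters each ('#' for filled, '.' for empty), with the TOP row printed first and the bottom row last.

Answer: .....
.....
.....
.....
.....
##...
.#...
.#...
.#...
.####
..###

Derivation:
Drop 1: S rot3 at col 1 lands with bottom-row=0; cleared 0 line(s) (total 0); column heights now [0 3 2 0 0], max=3
Drop 2: O rot0 at col 3 lands with bottom-row=0; cleared 0 line(s) (total 0); column heights now [0 3 2 2 2], max=3
Drop 3: L rot3 at col 0 lands with bottom-row=3; cleared 0 line(s) (total 0); column heights now [6 6 2 2 2], max=6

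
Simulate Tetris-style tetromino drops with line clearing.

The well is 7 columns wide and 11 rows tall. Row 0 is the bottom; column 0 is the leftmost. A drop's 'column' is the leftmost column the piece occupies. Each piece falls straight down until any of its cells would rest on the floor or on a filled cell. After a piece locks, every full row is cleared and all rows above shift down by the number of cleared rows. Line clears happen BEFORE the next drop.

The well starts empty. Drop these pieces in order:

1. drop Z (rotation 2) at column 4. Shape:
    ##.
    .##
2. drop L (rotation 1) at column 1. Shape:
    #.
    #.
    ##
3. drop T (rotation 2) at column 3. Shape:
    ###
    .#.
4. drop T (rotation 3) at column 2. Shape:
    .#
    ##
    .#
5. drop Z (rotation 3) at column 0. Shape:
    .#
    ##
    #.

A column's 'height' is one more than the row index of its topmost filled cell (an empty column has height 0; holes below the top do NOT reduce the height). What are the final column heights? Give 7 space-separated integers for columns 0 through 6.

Answer: 4 5 6 7 4 4 1

Derivation:
Drop 1: Z rot2 at col 4 lands with bottom-row=0; cleared 0 line(s) (total 0); column heights now [0 0 0 0 2 2 1], max=2
Drop 2: L rot1 at col 1 lands with bottom-row=0; cleared 0 line(s) (total 0); column heights now [0 3 1 0 2 2 1], max=3
Drop 3: T rot2 at col 3 lands with bottom-row=2; cleared 0 line(s) (total 0); column heights now [0 3 1 4 4 4 1], max=4
Drop 4: T rot3 at col 2 lands with bottom-row=4; cleared 0 line(s) (total 0); column heights now [0 3 6 7 4 4 1], max=7
Drop 5: Z rot3 at col 0 lands with bottom-row=2; cleared 0 line(s) (total 0); column heights now [4 5 6 7 4 4 1], max=7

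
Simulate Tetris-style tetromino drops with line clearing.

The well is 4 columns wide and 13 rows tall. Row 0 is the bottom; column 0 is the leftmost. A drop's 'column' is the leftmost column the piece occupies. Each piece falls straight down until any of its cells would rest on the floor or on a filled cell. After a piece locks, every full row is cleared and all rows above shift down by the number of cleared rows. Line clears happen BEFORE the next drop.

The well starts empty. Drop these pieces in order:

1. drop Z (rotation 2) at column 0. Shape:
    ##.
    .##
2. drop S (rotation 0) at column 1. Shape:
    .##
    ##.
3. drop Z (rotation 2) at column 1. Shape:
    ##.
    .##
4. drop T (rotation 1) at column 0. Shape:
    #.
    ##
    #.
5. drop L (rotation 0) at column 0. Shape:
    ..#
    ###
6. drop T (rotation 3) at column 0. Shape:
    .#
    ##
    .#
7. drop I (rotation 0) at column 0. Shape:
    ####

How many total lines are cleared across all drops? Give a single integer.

Answer: 1

Derivation:
Drop 1: Z rot2 at col 0 lands with bottom-row=0; cleared 0 line(s) (total 0); column heights now [2 2 1 0], max=2
Drop 2: S rot0 at col 1 lands with bottom-row=2; cleared 0 line(s) (total 0); column heights now [2 3 4 4], max=4
Drop 3: Z rot2 at col 1 lands with bottom-row=4; cleared 0 line(s) (total 0); column heights now [2 6 6 5], max=6
Drop 4: T rot1 at col 0 lands with bottom-row=5; cleared 0 line(s) (total 0); column heights now [8 7 6 5], max=8
Drop 5: L rot0 at col 0 lands with bottom-row=8; cleared 0 line(s) (total 0); column heights now [9 9 10 5], max=10
Drop 6: T rot3 at col 0 lands with bottom-row=9; cleared 0 line(s) (total 0); column heights now [11 12 10 5], max=12
Drop 7: I rot0 at col 0 lands with bottom-row=12; cleared 1 line(s) (total 1); column heights now [11 12 10 5], max=12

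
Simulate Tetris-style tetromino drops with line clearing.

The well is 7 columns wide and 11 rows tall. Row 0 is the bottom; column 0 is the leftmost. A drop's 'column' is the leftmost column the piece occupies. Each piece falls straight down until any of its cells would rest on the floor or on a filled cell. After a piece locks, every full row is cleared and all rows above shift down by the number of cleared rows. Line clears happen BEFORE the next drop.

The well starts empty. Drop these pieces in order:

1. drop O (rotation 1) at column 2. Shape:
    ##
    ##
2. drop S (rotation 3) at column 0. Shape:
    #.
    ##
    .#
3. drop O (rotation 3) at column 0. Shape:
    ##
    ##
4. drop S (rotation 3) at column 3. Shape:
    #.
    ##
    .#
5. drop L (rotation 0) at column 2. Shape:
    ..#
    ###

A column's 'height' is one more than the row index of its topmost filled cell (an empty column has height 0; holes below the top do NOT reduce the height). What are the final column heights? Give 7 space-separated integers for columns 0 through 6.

Drop 1: O rot1 at col 2 lands with bottom-row=0; cleared 0 line(s) (total 0); column heights now [0 0 2 2 0 0 0], max=2
Drop 2: S rot3 at col 0 lands with bottom-row=0; cleared 0 line(s) (total 0); column heights now [3 2 2 2 0 0 0], max=3
Drop 3: O rot3 at col 0 lands with bottom-row=3; cleared 0 line(s) (total 0); column heights now [5 5 2 2 0 0 0], max=5
Drop 4: S rot3 at col 3 lands with bottom-row=1; cleared 0 line(s) (total 0); column heights now [5 5 2 4 3 0 0], max=5
Drop 5: L rot0 at col 2 lands with bottom-row=4; cleared 0 line(s) (total 0); column heights now [5 5 5 5 6 0 0], max=6

Answer: 5 5 5 5 6 0 0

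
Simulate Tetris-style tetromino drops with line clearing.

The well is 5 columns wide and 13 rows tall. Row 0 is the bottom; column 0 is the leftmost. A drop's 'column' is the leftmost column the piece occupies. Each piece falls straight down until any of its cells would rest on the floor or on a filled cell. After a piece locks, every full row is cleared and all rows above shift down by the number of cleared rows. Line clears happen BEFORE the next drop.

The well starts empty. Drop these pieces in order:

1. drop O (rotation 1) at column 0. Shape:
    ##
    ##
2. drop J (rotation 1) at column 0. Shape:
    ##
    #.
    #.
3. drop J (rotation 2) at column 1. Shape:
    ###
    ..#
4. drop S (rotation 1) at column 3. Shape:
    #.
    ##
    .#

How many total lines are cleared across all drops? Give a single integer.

Answer: 0

Derivation:
Drop 1: O rot1 at col 0 lands with bottom-row=0; cleared 0 line(s) (total 0); column heights now [2 2 0 0 0], max=2
Drop 2: J rot1 at col 0 lands with bottom-row=2; cleared 0 line(s) (total 0); column heights now [5 5 0 0 0], max=5
Drop 3: J rot2 at col 1 lands with bottom-row=4; cleared 0 line(s) (total 0); column heights now [5 6 6 6 0], max=6
Drop 4: S rot1 at col 3 lands with bottom-row=5; cleared 0 line(s) (total 0); column heights now [5 6 6 8 7], max=8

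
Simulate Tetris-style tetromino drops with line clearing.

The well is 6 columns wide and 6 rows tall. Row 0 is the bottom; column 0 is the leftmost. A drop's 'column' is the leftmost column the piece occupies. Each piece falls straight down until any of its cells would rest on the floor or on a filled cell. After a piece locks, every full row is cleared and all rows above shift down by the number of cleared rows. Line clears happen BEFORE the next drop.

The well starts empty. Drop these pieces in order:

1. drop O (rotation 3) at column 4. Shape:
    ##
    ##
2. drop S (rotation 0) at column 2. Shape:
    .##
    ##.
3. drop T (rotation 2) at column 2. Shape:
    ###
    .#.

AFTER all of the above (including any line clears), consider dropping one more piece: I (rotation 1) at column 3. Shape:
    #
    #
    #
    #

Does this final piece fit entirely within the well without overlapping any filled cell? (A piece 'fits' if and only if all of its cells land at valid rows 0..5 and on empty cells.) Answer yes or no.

Drop 1: O rot3 at col 4 lands with bottom-row=0; cleared 0 line(s) (total 0); column heights now [0 0 0 0 2 2], max=2
Drop 2: S rot0 at col 2 lands with bottom-row=1; cleared 0 line(s) (total 0); column heights now [0 0 2 3 3 2], max=3
Drop 3: T rot2 at col 2 lands with bottom-row=3; cleared 0 line(s) (total 0); column heights now [0 0 5 5 5 2], max=5
Test piece I rot1 at col 3 (width 1): heights before test = [0 0 5 5 5 2]; fits = False

Answer: no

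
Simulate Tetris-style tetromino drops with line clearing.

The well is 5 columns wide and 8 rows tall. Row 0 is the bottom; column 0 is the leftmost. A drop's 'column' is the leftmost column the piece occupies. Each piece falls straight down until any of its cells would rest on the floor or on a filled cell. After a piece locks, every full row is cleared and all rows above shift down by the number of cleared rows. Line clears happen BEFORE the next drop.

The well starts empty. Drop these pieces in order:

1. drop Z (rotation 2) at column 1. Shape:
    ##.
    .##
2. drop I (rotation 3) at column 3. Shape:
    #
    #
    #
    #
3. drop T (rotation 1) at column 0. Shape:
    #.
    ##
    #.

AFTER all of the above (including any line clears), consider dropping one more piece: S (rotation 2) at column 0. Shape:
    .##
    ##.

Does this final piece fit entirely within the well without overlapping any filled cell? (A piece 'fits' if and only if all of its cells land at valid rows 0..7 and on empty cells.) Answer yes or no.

Drop 1: Z rot2 at col 1 lands with bottom-row=0; cleared 0 line(s) (total 0); column heights now [0 2 2 1 0], max=2
Drop 2: I rot3 at col 3 lands with bottom-row=1; cleared 0 line(s) (total 0); column heights now [0 2 2 5 0], max=5
Drop 3: T rot1 at col 0 lands with bottom-row=1; cleared 0 line(s) (total 0); column heights now [4 3 2 5 0], max=5
Test piece S rot2 at col 0 (width 3): heights before test = [4 3 2 5 0]; fits = True

Answer: yes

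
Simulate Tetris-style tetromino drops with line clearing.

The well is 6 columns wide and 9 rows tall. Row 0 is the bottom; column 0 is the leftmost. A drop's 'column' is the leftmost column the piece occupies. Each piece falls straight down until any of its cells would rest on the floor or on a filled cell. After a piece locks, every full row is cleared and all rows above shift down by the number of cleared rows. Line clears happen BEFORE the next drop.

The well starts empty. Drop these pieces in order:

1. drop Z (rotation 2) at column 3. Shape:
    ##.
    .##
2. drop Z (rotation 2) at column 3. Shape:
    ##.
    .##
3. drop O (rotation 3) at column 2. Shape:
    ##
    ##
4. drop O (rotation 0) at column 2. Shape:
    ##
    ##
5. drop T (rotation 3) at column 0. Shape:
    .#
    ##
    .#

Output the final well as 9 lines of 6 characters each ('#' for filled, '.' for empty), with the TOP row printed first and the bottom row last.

Answer: ......
..##..
..##..
..##..
..##..
...##.
.#..##
##.##.
.#..##

Derivation:
Drop 1: Z rot2 at col 3 lands with bottom-row=0; cleared 0 line(s) (total 0); column heights now [0 0 0 2 2 1], max=2
Drop 2: Z rot2 at col 3 lands with bottom-row=2; cleared 0 line(s) (total 0); column heights now [0 0 0 4 4 3], max=4
Drop 3: O rot3 at col 2 lands with bottom-row=4; cleared 0 line(s) (total 0); column heights now [0 0 6 6 4 3], max=6
Drop 4: O rot0 at col 2 lands with bottom-row=6; cleared 0 line(s) (total 0); column heights now [0 0 8 8 4 3], max=8
Drop 5: T rot3 at col 0 lands with bottom-row=0; cleared 0 line(s) (total 0); column heights now [2 3 8 8 4 3], max=8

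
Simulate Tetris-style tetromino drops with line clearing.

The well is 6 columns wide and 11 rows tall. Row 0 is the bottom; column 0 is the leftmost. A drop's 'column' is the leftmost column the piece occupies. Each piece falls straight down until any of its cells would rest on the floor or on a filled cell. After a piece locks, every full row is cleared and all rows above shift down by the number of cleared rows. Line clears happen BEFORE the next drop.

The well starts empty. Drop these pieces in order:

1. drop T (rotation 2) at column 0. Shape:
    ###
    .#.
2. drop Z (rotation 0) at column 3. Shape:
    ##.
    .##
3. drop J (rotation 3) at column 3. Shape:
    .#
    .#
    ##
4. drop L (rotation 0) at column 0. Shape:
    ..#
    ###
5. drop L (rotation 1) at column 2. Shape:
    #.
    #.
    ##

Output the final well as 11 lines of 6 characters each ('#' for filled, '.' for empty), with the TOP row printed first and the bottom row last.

Drop 1: T rot2 at col 0 lands with bottom-row=0; cleared 0 line(s) (total 0); column heights now [2 2 2 0 0 0], max=2
Drop 2: Z rot0 at col 3 lands with bottom-row=0; cleared 0 line(s) (total 0); column heights now [2 2 2 2 2 1], max=2
Drop 3: J rot3 at col 3 lands with bottom-row=2; cleared 0 line(s) (total 0); column heights now [2 2 2 3 5 1], max=5
Drop 4: L rot0 at col 0 lands with bottom-row=2; cleared 0 line(s) (total 0); column heights now [3 3 4 3 5 1], max=5
Drop 5: L rot1 at col 2 lands with bottom-row=4; cleared 0 line(s) (total 0); column heights now [3 3 7 5 5 1], max=7

Answer: ......
......
......
......
..#...
..#...
..###.
..#.#.
#####.
#####.
.#..##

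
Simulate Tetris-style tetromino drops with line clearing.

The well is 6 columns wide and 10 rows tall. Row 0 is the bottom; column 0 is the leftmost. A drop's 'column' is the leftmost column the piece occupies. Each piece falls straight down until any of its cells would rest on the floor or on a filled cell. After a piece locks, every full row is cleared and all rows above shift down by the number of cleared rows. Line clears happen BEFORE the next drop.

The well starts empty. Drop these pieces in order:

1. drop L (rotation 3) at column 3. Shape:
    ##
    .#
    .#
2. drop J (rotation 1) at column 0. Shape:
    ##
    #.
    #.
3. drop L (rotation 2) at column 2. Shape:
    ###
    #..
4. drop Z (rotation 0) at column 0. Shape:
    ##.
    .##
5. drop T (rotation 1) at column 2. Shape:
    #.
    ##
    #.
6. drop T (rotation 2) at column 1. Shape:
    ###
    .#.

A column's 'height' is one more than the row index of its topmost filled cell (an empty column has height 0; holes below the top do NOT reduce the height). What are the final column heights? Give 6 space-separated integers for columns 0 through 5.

Drop 1: L rot3 at col 3 lands with bottom-row=0; cleared 0 line(s) (total 0); column heights now [0 0 0 3 3 0], max=3
Drop 2: J rot1 at col 0 lands with bottom-row=0; cleared 0 line(s) (total 0); column heights now [3 3 0 3 3 0], max=3
Drop 3: L rot2 at col 2 lands with bottom-row=2; cleared 0 line(s) (total 0); column heights now [3 3 4 4 4 0], max=4
Drop 4: Z rot0 at col 0 lands with bottom-row=4; cleared 0 line(s) (total 0); column heights now [6 6 5 4 4 0], max=6
Drop 5: T rot1 at col 2 lands with bottom-row=5; cleared 0 line(s) (total 0); column heights now [6 6 8 7 4 0], max=8
Drop 6: T rot2 at col 1 lands with bottom-row=8; cleared 0 line(s) (total 0); column heights now [6 10 10 10 4 0], max=10

Answer: 6 10 10 10 4 0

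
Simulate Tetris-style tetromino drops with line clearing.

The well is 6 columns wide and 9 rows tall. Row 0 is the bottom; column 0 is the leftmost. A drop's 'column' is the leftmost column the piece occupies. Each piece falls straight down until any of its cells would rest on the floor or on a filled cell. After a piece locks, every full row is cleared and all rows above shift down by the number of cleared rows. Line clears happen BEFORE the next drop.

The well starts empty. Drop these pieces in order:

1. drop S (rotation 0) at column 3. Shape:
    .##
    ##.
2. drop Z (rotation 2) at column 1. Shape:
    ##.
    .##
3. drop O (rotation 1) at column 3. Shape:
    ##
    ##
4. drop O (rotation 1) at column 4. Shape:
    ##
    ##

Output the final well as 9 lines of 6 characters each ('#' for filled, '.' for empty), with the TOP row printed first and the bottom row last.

Drop 1: S rot0 at col 3 lands with bottom-row=0; cleared 0 line(s) (total 0); column heights now [0 0 0 1 2 2], max=2
Drop 2: Z rot2 at col 1 lands with bottom-row=1; cleared 0 line(s) (total 0); column heights now [0 3 3 2 2 2], max=3
Drop 3: O rot1 at col 3 lands with bottom-row=2; cleared 0 line(s) (total 0); column heights now [0 3 3 4 4 2], max=4
Drop 4: O rot1 at col 4 lands with bottom-row=4; cleared 0 line(s) (total 0); column heights now [0 3 3 4 6 6], max=6

Answer: ......
......
......
....##
....##
...##.
.####.
..####
...##.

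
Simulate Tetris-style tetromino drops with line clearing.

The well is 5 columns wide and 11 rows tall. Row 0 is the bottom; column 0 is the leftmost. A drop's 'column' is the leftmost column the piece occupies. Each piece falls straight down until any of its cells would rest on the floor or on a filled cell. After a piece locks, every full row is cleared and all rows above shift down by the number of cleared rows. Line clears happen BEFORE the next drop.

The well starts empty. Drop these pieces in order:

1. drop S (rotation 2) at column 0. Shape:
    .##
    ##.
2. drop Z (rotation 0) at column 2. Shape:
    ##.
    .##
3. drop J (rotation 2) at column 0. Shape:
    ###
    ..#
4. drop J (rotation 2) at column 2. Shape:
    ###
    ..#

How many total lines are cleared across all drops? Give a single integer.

Answer: 0

Derivation:
Drop 1: S rot2 at col 0 lands with bottom-row=0; cleared 0 line(s) (total 0); column heights now [1 2 2 0 0], max=2
Drop 2: Z rot0 at col 2 lands with bottom-row=1; cleared 0 line(s) (total 0); column heights now [1 2 3 3 2], max=3
Drop 3: J rot2 at col 0 lands with bottom-row=3; cleared 0 line(s) (total 0); column heights now [5 5 5 3 2], max=5
Drop 4: J rot2 at col 2 lands with bottom-row=4; cleared 0 line(s) (total 0); column heights now [5 5 6 6 6], max=6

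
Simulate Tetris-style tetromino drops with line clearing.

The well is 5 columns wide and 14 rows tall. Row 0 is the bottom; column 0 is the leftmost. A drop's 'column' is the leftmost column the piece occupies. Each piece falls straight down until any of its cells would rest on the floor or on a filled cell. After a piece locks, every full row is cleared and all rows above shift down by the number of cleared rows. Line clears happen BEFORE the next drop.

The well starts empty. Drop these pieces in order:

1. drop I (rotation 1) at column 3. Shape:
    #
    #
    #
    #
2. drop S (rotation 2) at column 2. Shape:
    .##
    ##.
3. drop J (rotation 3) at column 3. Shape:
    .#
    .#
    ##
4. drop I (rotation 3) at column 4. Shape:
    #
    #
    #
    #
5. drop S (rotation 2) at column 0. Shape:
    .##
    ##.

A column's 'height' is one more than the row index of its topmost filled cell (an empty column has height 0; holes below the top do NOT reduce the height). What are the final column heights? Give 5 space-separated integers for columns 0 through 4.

Drop 1: I rot1 at col 3 lands with bottom-row=0; cleared 0 line(s) (total 0); column heights now [0 0 0 4 0], max=4
Drop 2: S rot2 at col 2 lands with bottom-row=4; cleared 0 line(s) (total 0); column heights now [0 0 5 6 6], max=6
Drop 3: J rot3 at col 3 lands with bottom-row=6; cleared 0 line(s) (total 0); column heights now [0 0 5 7 9], max=9
Drop 4: I rot3 at col 4 lands with bottom-row=9; cleared 0 line(s) (total 0); column heights now [0 0 5 7 13], max=13
Drop 5: S rot2 at col 0 lands with bottom-row=4; cleared 0 line(s) (total 0); column heights now [5 6 6 7 13], max=13

Answer: 5 6 6 7 13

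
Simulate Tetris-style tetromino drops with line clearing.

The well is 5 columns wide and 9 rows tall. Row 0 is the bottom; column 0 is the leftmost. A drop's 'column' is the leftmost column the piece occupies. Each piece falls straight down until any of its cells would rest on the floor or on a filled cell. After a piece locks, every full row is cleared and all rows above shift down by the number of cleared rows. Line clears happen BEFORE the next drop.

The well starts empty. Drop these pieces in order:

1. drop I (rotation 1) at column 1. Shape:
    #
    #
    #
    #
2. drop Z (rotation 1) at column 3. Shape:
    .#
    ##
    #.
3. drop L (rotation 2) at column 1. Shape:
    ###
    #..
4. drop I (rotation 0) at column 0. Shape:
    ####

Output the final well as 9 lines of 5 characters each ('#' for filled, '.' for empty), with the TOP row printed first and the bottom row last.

Answer: .....
.....
####.
.###.
.#...
.#...
.#..#
.#.##
.#.#.

Derivation:
Drop 1: I rot1 at col 1 lands with bottom-row=0; cleared 0 line(s) (total 0); column heights now [0 4 0 0 0], max=4
Drop 2: Z rot1 at col 3 lands with bottom-row=0; cleared 0 line(s) (total 0); column heights now [0 4 0 2 3], max=4
Drop 3: L rot2 at col 1 lands with bottom-row=4; cleared 0 line(s) (total 0); column heights now [0 6 6 6 3], max=6
Drop 4: I rot0 at col 0 lands with bottom-row=6; cleared 0 line(s) (total 0); column heights now [7 7 7 7 3], max=7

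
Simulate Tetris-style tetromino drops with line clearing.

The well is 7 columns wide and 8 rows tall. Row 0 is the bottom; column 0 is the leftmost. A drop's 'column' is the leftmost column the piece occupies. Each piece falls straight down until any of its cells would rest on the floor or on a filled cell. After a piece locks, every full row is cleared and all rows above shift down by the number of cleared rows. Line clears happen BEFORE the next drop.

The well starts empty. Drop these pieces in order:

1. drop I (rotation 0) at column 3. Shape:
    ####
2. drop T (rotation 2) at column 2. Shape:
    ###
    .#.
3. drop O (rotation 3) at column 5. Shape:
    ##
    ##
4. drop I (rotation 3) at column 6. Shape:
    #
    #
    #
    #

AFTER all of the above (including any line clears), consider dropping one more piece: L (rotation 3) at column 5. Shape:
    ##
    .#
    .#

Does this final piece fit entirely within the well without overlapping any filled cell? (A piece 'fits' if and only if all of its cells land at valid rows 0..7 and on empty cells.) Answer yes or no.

Drop 1: I rot0 at col 3 lands with bottom-row=0; cleared 0 line(s) (total 0); column heights now [0 0 0 1 1 1 1], max=1
Drop 2: T rot2 at col 2 lands with bottom-row=1; cleared 0 line(s) (total 0); column heights now [0 0 3 3 3 1 1], max=3
Drop 3: O rot3 at col 5 lands with bottom-row=1; cleared 0 line(s) (total 0); column heights now [0 0 3 3 3 3 3], max=3
Drop 4: I rot3 at col 6 lands with bottom-row=3; cleared 0 line(s) (total 0); column heights now [0 0 3 3 3 3 7], max=7
Test piece L rot3 at col 5 (width 2): heights before test = [0 0 3 3 3 3 7]; fits = False

Answer: no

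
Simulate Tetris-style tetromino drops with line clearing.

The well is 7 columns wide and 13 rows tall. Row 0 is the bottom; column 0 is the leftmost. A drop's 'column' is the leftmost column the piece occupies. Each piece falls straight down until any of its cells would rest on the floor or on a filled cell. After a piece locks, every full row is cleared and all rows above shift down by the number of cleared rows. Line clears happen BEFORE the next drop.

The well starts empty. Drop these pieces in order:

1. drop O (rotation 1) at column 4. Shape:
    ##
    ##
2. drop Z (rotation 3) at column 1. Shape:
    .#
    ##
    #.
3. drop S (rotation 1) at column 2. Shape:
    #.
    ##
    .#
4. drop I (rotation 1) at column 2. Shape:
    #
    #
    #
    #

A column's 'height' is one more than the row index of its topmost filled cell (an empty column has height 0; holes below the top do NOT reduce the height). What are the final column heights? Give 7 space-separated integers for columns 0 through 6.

Answer: 0 2 9 4 2 2 0

Derivation:
Drop 1: O rot1 at col 4 lands with bottom-row=0; cleared 0 line(s) (total 0); column heights now [0 0 0 0 2 2 0], max=2
Drop 2: Z rot3 at col 1 lands with bottom-row=0; cleared 0 line(s) (total 0); column heights now [0 2 3 0 2 2 0], max=3
Drop 3: S rot1 at col 2 lands with bottom-row=2; cleared 0 line(s) (total 0); column heights now [0 2 5 4 2 2 0], max=5
Drop 4: I rot1 at col 2 lands with bottom-row=5; cleared 0 line(s) (total 0); column heights now [0 2 9 4 2 2 0], max=9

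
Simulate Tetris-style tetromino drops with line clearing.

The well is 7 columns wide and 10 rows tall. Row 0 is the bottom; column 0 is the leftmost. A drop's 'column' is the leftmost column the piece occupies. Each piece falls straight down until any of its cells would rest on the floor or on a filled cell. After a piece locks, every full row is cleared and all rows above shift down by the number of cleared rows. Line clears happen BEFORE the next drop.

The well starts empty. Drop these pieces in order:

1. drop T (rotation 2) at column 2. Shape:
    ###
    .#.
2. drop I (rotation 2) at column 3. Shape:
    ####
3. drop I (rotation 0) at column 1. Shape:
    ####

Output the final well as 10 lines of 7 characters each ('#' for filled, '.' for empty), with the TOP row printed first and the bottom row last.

Drop 1: T rot2 at col 2 lands with bottom-row=0; cleared 0 line(s) (total 0); column heights now [0 0 2 2 2 0 0], max=2
Drop 2: I rot2 at col 3 lands with bottom-row=2; cleared 0 line(s) (total 0); column heights now [0 0 2 3 3 3 3], max=3
Drop 3: I rot0 at col 1 lands with bottom-row=3; cleared 0 line(s) (total 0); column heights now [0 4 4 4 4 3 3], max=4

Answer: .......
.......
.......
.......
.......
.......
.####..
...####
..###..
...#...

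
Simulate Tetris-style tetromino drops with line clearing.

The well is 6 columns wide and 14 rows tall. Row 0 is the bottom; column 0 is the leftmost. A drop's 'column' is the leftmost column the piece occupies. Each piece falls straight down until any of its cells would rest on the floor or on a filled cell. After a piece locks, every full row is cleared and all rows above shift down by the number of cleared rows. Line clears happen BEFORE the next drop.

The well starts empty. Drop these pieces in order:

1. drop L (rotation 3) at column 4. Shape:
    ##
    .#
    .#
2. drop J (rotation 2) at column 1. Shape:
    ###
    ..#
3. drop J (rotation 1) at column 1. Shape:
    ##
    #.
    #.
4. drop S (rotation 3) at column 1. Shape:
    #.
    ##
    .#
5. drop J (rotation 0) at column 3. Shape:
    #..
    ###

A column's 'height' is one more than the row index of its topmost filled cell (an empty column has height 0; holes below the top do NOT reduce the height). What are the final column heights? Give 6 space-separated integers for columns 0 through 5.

Drop 1: L rot3 at col 4 lands with bottom-row=0; cleared 0 line(s) (total 0); column heights now [0 0 0 0 3 3], max=3
Drop 2: J rot2 at col 1 lands with bottom-row=0; cleared 0 line(s) (total 0); column heights now [0 2 2 2 3 3], max=3
Drop 3: J rot1 at col 1 lands with bottom-row=2; cleared 0 line(s) (total 0); column heights now [0 5 5 2 3 3], max=5
Drop 4: S rot3 at col 1 lands with bottom-row=5; cleared 0 line(s) (total 0); column heights now [0 8 7 2 3 3], max=8
Drop 5: J rot0 at col 3 lands with bottom-row=3; cleared 0 line(s) (total 0); column heights now [0 8 7 5 4 4], max=8

Answer: 0 8 7 5 4 4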